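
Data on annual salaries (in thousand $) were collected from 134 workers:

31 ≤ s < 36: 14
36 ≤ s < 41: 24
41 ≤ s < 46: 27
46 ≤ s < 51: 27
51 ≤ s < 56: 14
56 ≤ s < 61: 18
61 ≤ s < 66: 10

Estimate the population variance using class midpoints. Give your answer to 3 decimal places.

Midpoints: 33.5, 38.5, 43.5, 48.5, 53.5, 58.5, 63.5
n = 134, Σfm = 6314, mean = 47.1194
Σfm² = 307881.5
Σf(m − x̄)² = Σfm² − (Σfm)²/n = 307881.5 − 6314²/134 = 10369.5896
Population variance = 10369.5896 / 134 = 77.3850

77.385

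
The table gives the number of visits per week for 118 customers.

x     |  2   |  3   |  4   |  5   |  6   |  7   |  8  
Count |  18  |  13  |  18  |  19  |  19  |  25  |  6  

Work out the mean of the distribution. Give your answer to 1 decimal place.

4.9

Values: 2, 3, 4, 5, 6, 7, 8
Σfx = 18×2 + 13×3 + 18×4 + 19×5 + 19×6 + 25×7 + 6×8 = 579
n = Σf = 118
Mean = 579 / 118 = 4.9068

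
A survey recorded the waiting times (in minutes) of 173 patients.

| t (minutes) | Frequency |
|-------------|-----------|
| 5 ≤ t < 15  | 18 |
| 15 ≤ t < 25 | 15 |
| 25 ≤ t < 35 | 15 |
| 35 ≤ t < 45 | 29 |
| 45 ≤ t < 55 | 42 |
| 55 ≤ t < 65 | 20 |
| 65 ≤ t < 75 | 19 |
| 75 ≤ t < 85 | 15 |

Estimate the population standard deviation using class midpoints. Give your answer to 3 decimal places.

Midpoints: 10, 20, 30, 40, 50, 60, 70, 80
n = 173, Σfm = 7920, mean = 45.7803
Σfm² = 433800
Σf(m − x̄)² = Σfm² − (Σfm)²/n = 433800 − 7920²/173 = 71219.6532
Population variance = 71219.6532 / 173 = 411.6743
Standard deviation = √411.6743 = 20.2898

20.290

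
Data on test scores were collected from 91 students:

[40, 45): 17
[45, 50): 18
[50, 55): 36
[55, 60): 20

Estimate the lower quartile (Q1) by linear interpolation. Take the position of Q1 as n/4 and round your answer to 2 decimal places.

46.60

Cumulative frequencies: 17, 35, 71, 91
n = 91; position = n/4 = 22.75.
This falls in the class [45, 50): L = 45, F = 17, f = 18, h = 5.
Lower quartile ≈ 45 + ((22.75 − 17) / 18) × 5 = 46.5972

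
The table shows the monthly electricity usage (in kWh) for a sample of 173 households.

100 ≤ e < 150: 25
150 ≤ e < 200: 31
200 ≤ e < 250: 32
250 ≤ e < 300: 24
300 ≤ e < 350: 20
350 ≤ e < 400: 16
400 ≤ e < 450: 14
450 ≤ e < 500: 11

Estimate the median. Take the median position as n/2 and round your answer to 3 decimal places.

Cumulative frequencies: 25, 56, 88, 112, 132, 148, 162, 173
n = 173; position = n/2 = 86.5.
This falls in the class 200 ≤ e < 250: L = 200, F = 56, f = 32, h = 50.
Median ≈ 200 + ((86.5 − 56) / 32) × 50 = 247.6562

247.656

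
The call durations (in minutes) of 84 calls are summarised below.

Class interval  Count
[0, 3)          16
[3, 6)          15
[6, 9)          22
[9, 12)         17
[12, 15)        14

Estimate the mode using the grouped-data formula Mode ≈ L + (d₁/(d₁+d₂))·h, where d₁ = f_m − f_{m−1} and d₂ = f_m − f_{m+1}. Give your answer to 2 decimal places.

Modal class: [6, 9) (highest frequency 22).
d₁ = 22 − 15 = 7, d₂ = 22 − 17 = 5
Mode ≈ 6 + (7/(7+5)) × 3 = 6 + 1.7500 = 7.7500

7.75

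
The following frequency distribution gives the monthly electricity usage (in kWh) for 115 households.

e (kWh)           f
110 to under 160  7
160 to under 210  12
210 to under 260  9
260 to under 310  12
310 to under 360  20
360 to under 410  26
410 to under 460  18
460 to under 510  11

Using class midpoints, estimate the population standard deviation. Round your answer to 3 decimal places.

100.541

Midpoints: 135, 185, 235, 285, 335, 385, 435, 485
n = 115, Σfm = 38575, mean = 335.4348
Σfm² = 14101875
Σf(m − x̄)² = Σfm² − (Σfm)²/n = 14101875 − 38575²/115 = 1162478.2609
Population variance = 1162478.2609 / 115 = 10108.5066
Standard deviation = √10108.5066 = 100.5411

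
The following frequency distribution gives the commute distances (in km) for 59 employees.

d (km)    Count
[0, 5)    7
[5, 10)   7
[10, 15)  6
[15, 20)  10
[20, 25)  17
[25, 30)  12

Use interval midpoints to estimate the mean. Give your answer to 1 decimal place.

17.5

Midpoints: 2.5, 7.5, 12.5, 17.5, 22.5, 27.5
Σfm = 7×2.5 + 7×7.5 + 6×12.5 + 10×17.5 + 17×22.5 + 12×27.5 = 1032.5
n = Σf = 59
Mean = 1032.5 / 59 = 17.5000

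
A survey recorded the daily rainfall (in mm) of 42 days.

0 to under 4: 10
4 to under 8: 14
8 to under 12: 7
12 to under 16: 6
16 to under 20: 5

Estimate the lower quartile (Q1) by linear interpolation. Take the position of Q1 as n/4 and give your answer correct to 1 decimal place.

4.1

Cumulative frequencies: 10, 24, 31, 37, 42
n = 42; position = n/4 = 10.5.
This falls in the class 4 to under 8: L = 4, F = 10, f = 14, h = 4.
Lower quartile ≈ 4 + ((10.5 − 10) / 14) × 4 = 4.1429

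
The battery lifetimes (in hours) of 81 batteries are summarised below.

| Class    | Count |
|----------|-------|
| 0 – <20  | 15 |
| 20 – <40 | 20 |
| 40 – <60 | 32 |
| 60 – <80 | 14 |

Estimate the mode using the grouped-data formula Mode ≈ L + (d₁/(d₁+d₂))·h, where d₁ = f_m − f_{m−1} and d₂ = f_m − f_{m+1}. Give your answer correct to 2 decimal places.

48.00

Modal class: 40 – <60 (highest frequency 32).
d₁ = 32 − 20 = 12, d₂ = 32 − 14 = 18
Mode ≈ 40 + (12/(12+18)) × 20 = 40 + 8.0000 = 48.0000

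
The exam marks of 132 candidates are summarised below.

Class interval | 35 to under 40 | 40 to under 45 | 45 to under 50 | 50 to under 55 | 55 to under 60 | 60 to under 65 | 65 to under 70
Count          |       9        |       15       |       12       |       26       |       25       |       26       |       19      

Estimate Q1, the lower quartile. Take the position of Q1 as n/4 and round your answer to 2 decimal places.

Cumulative frequencies: 9, 24, 36, 62, 87, 113, 132
n = 132; position = n/4 = 33.
This falls in the class 45 to under 50: L = 45, F = 24, f = 12, h = 5.
Lower quartile ≈ 45 + ((33 − 24) / 12) × 5 = 48.7500

48.75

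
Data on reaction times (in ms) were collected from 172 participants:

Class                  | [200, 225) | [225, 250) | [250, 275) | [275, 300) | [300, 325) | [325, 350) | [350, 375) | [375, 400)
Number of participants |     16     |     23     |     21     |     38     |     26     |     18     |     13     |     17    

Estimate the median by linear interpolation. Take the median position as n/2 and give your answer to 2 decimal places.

Cumulative frequencies: 16, 39, 60, 98, 124, 142, 155, 172
n = 172; position = n/2 = 86.
This falls in the class [275, 300): L = 275, F = 60, f = 38, h = 25.
Median ≈ 275 + ((86 − 60) / 38) × 25 = 292.1053

292.11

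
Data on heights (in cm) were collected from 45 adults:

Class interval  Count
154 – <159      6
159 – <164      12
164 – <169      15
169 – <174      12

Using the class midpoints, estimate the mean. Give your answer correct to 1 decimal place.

165.2

Midpoints: 156.5, 161.5, 166.5, 171.5
Σfm = 6×156.5 + 12×161.5 + 15×166.5 + 12×171.5 = 7432.5
n = Σf = 45
Mean = 7432.5 / 45 = 165.1667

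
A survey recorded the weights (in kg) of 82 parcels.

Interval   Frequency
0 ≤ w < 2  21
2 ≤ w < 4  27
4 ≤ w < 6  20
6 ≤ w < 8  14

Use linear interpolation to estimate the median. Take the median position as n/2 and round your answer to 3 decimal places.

3.481

Cumulative frequencies: 21, 48, 68, 82
n = 82; position = n/2 = 41.
This falls in the class 2 ≤ w < 4: L = 2, F = 21, f = 27, h = 2.
Median ≈ 2 + ((41 − 21) / 27) × 2 = 3.4815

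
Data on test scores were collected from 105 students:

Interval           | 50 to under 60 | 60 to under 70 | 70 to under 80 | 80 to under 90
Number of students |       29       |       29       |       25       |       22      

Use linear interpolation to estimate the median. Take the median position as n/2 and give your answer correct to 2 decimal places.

68.10

Cumulative frequencies: 29, 58, 83, 105
n = 105; position = n/2 = 52.5.
This falls in the class 60 to under 70: L = 60, F = 29, f = 29, h = 10.
Median ≈ 60 + ((52.5 − 29) / 29) × 10 = 68.1034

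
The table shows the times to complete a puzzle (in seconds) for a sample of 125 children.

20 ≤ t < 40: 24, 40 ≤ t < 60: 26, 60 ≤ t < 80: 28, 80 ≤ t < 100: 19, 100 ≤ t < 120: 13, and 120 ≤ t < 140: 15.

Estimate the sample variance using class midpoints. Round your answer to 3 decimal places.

1051.458

Midpoints: 30, 50, 70, 90, 110, 130
n = 125, Σfm = 9070, mean = 72.5600
Σfm² = 788500
Σf(m − x̄)² = Σfm² − (Σfm)²/n = 788500 − 9070²/125 = 130380.8000
Sample variance = 130380.8000 / 124 = 1051.4581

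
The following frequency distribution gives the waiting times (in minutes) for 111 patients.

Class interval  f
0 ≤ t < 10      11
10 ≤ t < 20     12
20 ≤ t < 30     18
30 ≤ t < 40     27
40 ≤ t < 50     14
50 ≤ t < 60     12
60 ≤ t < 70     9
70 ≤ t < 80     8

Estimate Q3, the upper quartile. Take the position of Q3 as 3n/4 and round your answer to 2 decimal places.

51.04

Cumulative frequencies: 11, 23, 41, 68, 82, 94, 103, 111
n = 111; position = 3n/4 = 83.25.
This falls in the class 50 ≤ t < 60: L = 50, F = 82, f = 12, h = 10.
Upper quartile ≈ 50 + ((83.25 − 82) / 12) × 10 = 51.0417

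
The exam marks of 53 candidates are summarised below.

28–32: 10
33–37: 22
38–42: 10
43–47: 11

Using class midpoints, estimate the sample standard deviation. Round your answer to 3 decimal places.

5.136

Midpoints: 30, 35, 40, 45
n = 53, Σfm = 1965, mean = 37.0755
Σfm² = 74225
Σf(m − x̄)² = Σfm² − (Σfm)²/n = 74225 − 1965²/53 = 1371.6981
Sample variance = 1371.6981 / 52 = 26.3788
Standard deviation = √26.3788 = 5.1360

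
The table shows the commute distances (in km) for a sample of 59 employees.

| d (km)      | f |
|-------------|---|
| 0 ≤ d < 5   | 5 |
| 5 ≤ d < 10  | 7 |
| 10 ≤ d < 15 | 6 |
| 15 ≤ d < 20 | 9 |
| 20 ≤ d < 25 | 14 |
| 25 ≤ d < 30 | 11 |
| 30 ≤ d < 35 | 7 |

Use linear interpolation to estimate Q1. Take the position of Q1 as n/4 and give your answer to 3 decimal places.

12.292

Cumulative frequencies: 5, 12, 18, 27, 41, 52, 59
n = 59; position = n/4 = 14.75.
This falls in the class 10 ≤ d < 15: L = 10, F = 12, f = 6, h = 5.
Lower quartile ≈ 10 + ((14.75 − 12) / 6) × 5 = 12.2917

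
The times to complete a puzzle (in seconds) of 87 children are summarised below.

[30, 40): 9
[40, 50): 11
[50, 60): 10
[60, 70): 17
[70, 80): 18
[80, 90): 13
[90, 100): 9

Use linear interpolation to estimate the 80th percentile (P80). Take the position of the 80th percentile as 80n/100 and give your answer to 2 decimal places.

83.54

Cumulative frequencies: 9, 20, 30, 47, 65, 78, 87
n = 87; position = 80n/100 = 69.6.
This falls in the class [80, 90): L = 80, F = 65, f = 13, h = 10.
80th percentile ≈ 80 + ((69.6 − 65) / 13) × 10 = 83.5385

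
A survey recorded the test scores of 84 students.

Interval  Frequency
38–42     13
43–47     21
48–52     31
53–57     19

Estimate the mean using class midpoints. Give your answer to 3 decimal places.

Midpoints: 40, 45, 50, 55
Σfm = 13×40 + 21×45 + 31×50 + 19×55 = 4060
n = Σf = 84
Mean = 4060 / 84 = 48.3333

48.333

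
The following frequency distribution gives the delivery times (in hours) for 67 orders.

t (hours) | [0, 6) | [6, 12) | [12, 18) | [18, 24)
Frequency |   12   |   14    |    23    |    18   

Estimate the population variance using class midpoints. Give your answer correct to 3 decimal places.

39.777

Midpoints: 3, 9, 15, 21
n = 67, Σfm = 885, mean = 13.2090
Σfm² = 14355
Σf(m − x̄)² = Σfm² − (Σfm)²/n = 14355 − 885²/67 = 2665.0746
Population variance = 2665.0746 / 67 = 39.7772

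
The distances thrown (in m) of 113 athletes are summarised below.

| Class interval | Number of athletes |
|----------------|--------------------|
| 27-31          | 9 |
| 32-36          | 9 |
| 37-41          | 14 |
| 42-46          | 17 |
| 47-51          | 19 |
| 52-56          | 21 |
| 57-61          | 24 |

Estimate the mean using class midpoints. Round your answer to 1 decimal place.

47.3

Midpoints: 29, 34, 39, 44, 49, 54, 59
Σfm = 9×29 + 9×34 + 14×39 + 17×44 + 19×49 + 21×54 + 24×59 = 5342
n = Σf = 113
Mean = 5342 / 113 = 47.2743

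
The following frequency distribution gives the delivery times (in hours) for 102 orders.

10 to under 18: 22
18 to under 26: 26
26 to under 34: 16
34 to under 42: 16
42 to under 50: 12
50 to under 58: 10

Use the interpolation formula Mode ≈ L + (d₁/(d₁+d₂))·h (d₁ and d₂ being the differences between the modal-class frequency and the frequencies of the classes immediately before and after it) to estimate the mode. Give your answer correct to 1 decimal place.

20.3

Modal class: 18 to under 26 (highest frequency 26).
d₁ = 26 − 22 = 4, d₂ = 26 − 16 = 10
Mode ≈ 18 + (4/(4+10)) × 8 = 18 + 2.2857 = 20.2857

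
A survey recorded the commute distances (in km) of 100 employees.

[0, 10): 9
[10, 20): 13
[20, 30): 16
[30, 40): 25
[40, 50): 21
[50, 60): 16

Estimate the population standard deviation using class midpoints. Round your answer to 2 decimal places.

15.21

Midpoints: 5, 15, 25, 35, 45, 55
n = 100, Σfm = 3340, mean = 33.4000
Σfm² = 134700
Σf(m − x̄)² = Σfm² − (Σfm)²/n = 134700 − 3340²/100 = 23144.0000
Population variance = 23144.0000 / 100 = 231.4400
Standard deviation = √231.4400 = 15.2132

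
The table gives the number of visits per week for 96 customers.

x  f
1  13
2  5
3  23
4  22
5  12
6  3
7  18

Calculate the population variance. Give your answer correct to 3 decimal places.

3.604

Values: 1, 2, 3, 4, 5, 6, 7
n = 96, Σfx = 384, mean = 4.0000
Σfx² = 1882
Σf(x − x̄)² = Σfx² − (Σfx)²/n = 1882 − 384²/96 = 346.0000
Population variance = 346.0000 / 96 = 3.6042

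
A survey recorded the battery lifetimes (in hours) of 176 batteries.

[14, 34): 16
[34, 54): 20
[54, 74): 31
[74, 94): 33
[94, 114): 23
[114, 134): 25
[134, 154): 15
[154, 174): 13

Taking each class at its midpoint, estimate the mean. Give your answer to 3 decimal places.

Midpoints: 24, 44, 64, 84, 104, 124, 144, 164
Σfm = 16×24 + 20×44 + 31×64 + 33×84 + 23×104 + 25×124 + 15×144 + 13×164 = 15804
n = Σf = 176
Mean = 15804 / 176 = 89.7955

89.795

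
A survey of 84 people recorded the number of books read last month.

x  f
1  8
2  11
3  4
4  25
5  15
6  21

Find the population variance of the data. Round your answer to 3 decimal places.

Values: 1, 2, 3, 4, 5, 6
n = 84, Σfx = 343, mean = 4.0833
Σfx² = 1619
Σf(x − x̄)² = Σfx² − (Σfx)²/n = 1619 − 343²/84 = 218.4167
Population variance = 218.4167 / 84 = 2.6002

2.600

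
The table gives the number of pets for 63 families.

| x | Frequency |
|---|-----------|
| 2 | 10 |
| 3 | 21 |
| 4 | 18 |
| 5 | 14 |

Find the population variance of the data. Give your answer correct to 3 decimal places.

Values: 2, 3, 4, 5
n = 63, Σfx = 225, mean = 3.5714
Σfx² = 867
Σf(x − x̄)² = Σfx² − (Σfx)²/n = 867 − 225²/63 = 63.4286
Population variance = 63.4286 / 63 = 1.0068

1.007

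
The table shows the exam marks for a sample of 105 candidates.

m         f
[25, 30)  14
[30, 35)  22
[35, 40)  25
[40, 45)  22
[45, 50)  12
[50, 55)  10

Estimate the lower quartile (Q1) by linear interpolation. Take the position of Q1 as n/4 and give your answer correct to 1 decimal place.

Cumulative frequencies: 14, 36, 61, 83, 95, 105
n = 105; position = n/4 = 26.25.
This falls in the class [30, 35): L = 30, F = 14, f = 22, h = 5.
Lower quartile ≈ 30 + ((26.25 − 14) / 22) × 5 = 32.7841

32.8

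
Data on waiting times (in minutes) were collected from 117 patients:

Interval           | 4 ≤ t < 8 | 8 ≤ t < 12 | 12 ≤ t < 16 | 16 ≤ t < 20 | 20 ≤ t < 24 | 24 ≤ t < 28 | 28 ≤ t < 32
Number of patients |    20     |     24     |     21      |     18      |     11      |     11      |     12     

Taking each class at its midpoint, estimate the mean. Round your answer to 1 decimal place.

Midpoints: 6, 10, 14, 18, 22, 26, 30
Σfm = 20×6 + 24×10 + 21×14 + 18×18 + 11×22 + 11×26 + 12×30 = 1866
n = Σf = 117
Mean = 1866 / 117 = 15.9487

15.9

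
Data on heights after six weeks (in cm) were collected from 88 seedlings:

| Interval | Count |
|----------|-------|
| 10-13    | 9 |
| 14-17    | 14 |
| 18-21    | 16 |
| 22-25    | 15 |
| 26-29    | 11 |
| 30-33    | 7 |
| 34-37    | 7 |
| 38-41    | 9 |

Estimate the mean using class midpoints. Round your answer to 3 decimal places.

Midpoints: 11.5, 15.5, 19.5, 23.5, 27.5, 31.5, 35.5, 39.5
Σfm = 9×11.5 + 14×15.5 + 16×19.5 + 15×23.5 + 11×27.5 + 7×31.5 + 7×35.5 + 9×39.5 = 2112
n = Σf = 88
Mean = 2112 / 88 = 24.0000

24.000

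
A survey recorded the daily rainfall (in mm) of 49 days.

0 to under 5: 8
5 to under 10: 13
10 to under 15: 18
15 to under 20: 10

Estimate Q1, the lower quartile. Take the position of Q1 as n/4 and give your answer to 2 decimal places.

6.63

Cumulative frequencies: 8, 21, 39, 49
n = 49; position = n/4 = 12.25.
This falls in the class 5 to under 10: L = 5, F = 8, f = 13, h = 5.
Lower quartile ≈ 5 + ((12.25 − 8) / 13) × 5 = 6.6346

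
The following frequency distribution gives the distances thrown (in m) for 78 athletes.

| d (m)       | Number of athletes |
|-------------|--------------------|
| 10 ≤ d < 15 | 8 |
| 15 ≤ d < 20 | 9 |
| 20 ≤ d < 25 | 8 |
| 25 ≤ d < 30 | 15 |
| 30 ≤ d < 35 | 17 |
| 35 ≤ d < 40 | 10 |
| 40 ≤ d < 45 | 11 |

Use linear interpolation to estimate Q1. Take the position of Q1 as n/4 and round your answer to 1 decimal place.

21.6

Cumulative frequencies: 8, 17, 25, 40, 57, 67, 78
n = 78; position = n/4 = 19.5.
This falls in the class 20 ≤ d < 25: L = 20, F = 17, f = 8, h = 5.
Lower quartile ≈ 20 + ((19.5 − 17) / 8) × 5 = 21.5625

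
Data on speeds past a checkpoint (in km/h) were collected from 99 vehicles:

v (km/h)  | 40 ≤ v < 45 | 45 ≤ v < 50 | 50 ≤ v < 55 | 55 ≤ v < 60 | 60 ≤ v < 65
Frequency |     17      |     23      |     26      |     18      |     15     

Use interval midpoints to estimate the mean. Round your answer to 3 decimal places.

52.045

Midpoints: 42.5, 47.5, 52.5, 57.5, 62.5
Σfm = 17×42.5 + 23×47.5 + 26×52.5 + 18×57.5 + 15×62.5 = 5152.5
n = Σf = 99
Mean = 5152.5 / 99 = 52.0455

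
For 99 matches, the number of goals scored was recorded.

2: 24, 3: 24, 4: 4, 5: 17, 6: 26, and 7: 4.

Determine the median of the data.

4

Cumulative frequencies: 24, 48, 52, 69, 95, 99
n = 99, so the median is the value in position (n+1)/2 = 50.
Position 50 falls at value 4.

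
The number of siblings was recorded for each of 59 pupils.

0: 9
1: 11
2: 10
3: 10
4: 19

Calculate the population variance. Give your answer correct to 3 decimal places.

Values: 0, 1, 2, 3, 4
n = 59, Σfx = 137, mean = 2.3220
Σfx² = 445
Σf(x − x̄)² = Σfx² − (Σfx)²/n = 445 − 137²/59 = 126.8814
Population variance = 126.8814 / 59 = 2.1505

2.151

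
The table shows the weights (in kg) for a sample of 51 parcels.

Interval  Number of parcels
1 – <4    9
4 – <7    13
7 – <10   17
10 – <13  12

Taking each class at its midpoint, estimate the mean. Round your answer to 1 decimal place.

7.4

Midpoints: 2.5, 5.5, 8.5, 11.5
Σfm = 9×2.5 + 13×5.5 + 17×8.5 + 12×11.5 = 376.5
n = Σf = 51
Mean = 376.5 / 51 = 7.3824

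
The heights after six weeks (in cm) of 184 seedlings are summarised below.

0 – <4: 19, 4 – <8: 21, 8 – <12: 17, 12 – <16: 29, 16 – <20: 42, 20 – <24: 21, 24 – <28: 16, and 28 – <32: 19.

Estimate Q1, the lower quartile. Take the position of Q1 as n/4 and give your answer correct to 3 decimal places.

9.412

Cumulative frequencies: 19, 40, 57, 86, 128, 149, 165, 184
n = 184; position = n/4 = 46.
This falls in the class 8 – <12: L = 8, F = 40, f = 17, h = 4.
Lower quartile ≈ 8 + ((46 − 40) / 17) × 4 = 9.4118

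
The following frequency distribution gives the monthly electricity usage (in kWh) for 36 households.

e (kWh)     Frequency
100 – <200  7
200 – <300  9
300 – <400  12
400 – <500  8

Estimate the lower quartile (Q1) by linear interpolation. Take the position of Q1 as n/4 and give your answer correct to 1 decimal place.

Cumulative frequencies: 7, 16, 28, 36
n = 36; position = n/4 = 9.
This falls in the class 200 – <300: L = 200, F = 7, f = 9, h = 100.
Lower quartile ≈ 200 + ((9 − 7) / 9) × 100 = 222.2222

222.2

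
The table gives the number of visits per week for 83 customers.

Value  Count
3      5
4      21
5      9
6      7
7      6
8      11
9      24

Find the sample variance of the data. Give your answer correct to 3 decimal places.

Values: 3, 4, 5, 6, 7, 8, 9
n = 83, Σfx = 532, mean = 6.4096
Σfx² = 3800
Σf(x − x̄)² = Σfx² − (Σfx)²/n = 3800 − 532²/83 = 390.0723
Sample variance = 390.0723 / 82 = 4.7570

4.757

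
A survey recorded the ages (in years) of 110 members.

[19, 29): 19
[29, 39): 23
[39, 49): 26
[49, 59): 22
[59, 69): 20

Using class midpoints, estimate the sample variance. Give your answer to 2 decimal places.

184.40

Midpoints: 24, 34, 44, 54, 64
n = 110, Σfm = 4850, mean = 44.0909
Σfm² = 233940
Σf(m − x̄)² = Σfm² − (Σfm)²/n = 233940 − 4850²/110 = 20099.0909
Sample variance = 20099.0909 / 109 = 184.3953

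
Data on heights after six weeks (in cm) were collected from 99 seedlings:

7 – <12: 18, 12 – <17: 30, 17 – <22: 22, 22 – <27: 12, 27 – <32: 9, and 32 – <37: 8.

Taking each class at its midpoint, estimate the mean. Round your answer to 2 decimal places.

18.89

Midpoints: 9.5, 14.5, 19.5, 24.5, 29.5, 34.5
Σfm = 18×9.5 + 30×14.5 + 22×19.5 + 12×24.5 + 9×29.5 + 8×34.5 = 1870.5
n = Σf = 99
Mean = 1870.5 / 99 = 18.8939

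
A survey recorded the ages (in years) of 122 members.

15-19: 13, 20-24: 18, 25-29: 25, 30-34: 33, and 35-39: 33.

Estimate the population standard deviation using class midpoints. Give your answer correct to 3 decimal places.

6.563

Midpoints: 17, 22, 27, 32, 37
n = 122, Σfm = 3569, mean = 29.2541
Σfm² = 109663
Σf(m − x̄)² = Σfm² − (Σfm)²/n = 109663 − 3569²/122 = 5255.1230
Population variance = 5255.1230 / 122 = 43.0748
Standard deviation = √43.0748 = 6.5631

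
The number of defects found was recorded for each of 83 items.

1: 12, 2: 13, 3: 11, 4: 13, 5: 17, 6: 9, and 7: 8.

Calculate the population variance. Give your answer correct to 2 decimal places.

3.54

Values: 1, 2, 3, 4, 5, 6, 7
n = 83, Σfx = 318, mean = 3.8313
Σfx² = 1512
Σf(x − x̄)² = Σfx² − (Σfx)²/n = 1512 − 318²/83 = 293.6386
Population variance = 293.6386 / 83 = 3.5378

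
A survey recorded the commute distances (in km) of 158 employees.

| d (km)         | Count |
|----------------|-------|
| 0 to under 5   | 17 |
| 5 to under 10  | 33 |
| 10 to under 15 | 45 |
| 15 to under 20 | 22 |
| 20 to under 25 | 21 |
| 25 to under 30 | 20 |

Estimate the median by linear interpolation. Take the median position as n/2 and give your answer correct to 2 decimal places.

Cumulative frequencies: 17, 50, 95, 117, 138, 158
n = 158; position = n/2 = 79.
This falls in the class 10 to under 15: L = 10, F = 50, f = 45, h = 5.
Median ≈ 10 + ((79 − 50) / 45) × 5 = 13.2222

13.22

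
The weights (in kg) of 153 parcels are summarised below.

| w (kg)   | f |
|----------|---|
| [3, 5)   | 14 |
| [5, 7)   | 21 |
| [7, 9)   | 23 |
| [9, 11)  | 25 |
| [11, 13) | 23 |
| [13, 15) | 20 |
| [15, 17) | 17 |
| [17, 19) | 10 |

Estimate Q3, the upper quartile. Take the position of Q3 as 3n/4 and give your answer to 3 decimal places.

Cumulative frequencies: 14, 35, 58, 83, 106, 126, 143, 153
n = 153; position = 3n/4 = 114.75.
This falls in the class [13, 15): L = 13, F = 106, f = 20, h = 2.
Upper quartile ≈ 13 + ((114.75 − 106) / 20) × 2 = 13.8750

13.875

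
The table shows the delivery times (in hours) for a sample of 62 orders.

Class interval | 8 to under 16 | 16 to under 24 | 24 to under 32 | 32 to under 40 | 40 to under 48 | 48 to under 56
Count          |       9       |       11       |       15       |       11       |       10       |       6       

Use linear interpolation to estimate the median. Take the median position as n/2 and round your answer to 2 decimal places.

Cumulative frequencies: 9, 20, 35, 46, 56, 62
n = 62; position = n/2 = 31.
This falls in the class 24 to under 32: L = 24, F = 20, f = 15, h = 8.
Median ≈ 24 + ((31 − 20) / 15) × 8 = 29.8667

29.87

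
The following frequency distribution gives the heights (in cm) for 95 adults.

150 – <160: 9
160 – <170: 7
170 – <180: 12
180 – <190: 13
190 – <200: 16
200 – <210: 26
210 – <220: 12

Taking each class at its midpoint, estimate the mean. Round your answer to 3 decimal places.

190.368

Midpoints: 155, 165, 175, 185, 195, 205, 215
Σfm = 9×155 + 7×165 + 12×175 + 13×185 + 16×195 + 26×205 + 12×215 = 18085
n = Σf = 95
Mean = 18085 / 95 = 190.3684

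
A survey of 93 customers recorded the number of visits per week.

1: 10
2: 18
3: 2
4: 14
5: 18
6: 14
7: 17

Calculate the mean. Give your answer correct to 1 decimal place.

Values: 1, 2, 3, 4, 5, 6, 7
Σfx = 10×1 + 18×2 + 2×3 + 14×4 + 18×5 + 14×6 + 17×7 = 401
n = Σf = 93
Mean = 401 / 93 = 4.3118

4.3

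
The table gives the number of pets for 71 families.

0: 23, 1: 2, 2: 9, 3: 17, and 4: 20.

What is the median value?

3

Cumulative frequencies: 23, 25, 34, 51, 71
n = 71, so the median is the value in position (n+1)/2 = 36.
Position 36 falls at value 3.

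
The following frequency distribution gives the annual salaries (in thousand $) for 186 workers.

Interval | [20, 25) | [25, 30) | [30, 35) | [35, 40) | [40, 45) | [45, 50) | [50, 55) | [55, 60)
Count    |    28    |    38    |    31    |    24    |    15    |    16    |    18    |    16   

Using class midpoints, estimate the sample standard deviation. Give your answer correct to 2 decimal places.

Midpoints: 22.5, 27.5, 32.5, 37.5, 42.5, 47.5, 52.5, 57.5
n = 186, Σfm = 6845, mean = 36.8011
Σfm² = 275112.5
Σf(m − x̄)² = Σfm² − (Σfm)²/n = 275112.5 − 6845²/186 = 23209.1398
Sample variance = 23209.1398 / 185 = 125.4548
Standard deviation = √125.4548 = 11.2007

11.20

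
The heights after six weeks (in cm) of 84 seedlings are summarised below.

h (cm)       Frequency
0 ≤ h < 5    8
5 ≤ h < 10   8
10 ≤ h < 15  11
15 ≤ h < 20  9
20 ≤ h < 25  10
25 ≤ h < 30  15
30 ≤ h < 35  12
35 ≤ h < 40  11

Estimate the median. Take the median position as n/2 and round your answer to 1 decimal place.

Cumulative frequencies: 8, 16, 27, 36, 46, 61, 73, 84
n = 84; position = n/2 = 42.
This falls in the class 20 ≤ h < 25: L = 20, F = 36, f = 10, h = 5.
Median ≈ 20 + ((42 − 36) / 10) × 5 = 23.0000

23.0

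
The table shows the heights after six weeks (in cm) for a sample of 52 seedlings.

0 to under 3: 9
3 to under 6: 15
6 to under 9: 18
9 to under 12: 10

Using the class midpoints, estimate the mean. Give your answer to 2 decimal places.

6.17

Midpoints: 1.5, 4.5, 7.5, 10.5
Σfm = 9×1.5 + 15×4.5 + 18×7.5 + 10×10.5 = 321
n = Σf = 52
Mean = 321 / 52 = 6.1731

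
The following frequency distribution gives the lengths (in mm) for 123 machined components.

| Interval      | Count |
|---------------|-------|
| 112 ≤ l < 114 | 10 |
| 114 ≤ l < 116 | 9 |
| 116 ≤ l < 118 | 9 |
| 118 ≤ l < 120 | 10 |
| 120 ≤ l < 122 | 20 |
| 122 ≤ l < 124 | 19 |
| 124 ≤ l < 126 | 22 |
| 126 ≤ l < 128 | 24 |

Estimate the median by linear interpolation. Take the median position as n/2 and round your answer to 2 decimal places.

122.37

Cumulative frequencies: 10, 19, 28, 38, 58, 77, 99, 123
n = 123; position = n/2 = 61.5.
This falls in the class 122 ≤ l < 124: L = 122, F = 58, f = 19, h = 2.
Median ≈ 122 + ((61.5 − 58) / 19) × 2 = 122.3684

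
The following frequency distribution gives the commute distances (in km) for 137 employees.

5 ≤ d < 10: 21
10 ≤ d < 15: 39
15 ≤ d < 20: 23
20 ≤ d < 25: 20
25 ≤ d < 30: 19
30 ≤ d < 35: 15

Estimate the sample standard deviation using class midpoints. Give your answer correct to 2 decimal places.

8.03

Midpoints: 7.5, 12.5, 17.5, 22.5, 27.5, 32.5
n = 137, Σfm = 2507.5, mean = 18.3029
Σfm² = 54656.25
Σf(m − x̄)² = Σfm² − (Σfm)²/n = 54656.25 − 2507.5²/137 = 8761.6788
Sample variance = 8761.6788 / 136 = 64.4241
Standard deviation = √64.4241 = 8.0265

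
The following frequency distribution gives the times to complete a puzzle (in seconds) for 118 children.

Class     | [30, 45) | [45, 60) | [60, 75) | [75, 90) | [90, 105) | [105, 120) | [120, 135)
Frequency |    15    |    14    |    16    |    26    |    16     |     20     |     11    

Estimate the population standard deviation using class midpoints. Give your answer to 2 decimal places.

Midpoints: 37.5, 52.5, 67.5, 82.5, 97.5, 112.5, 127.5
n = 118, Σfm = 9735, mean = 82.5000
Σfm² = 893587.5
Σf(m − x̄)² = Σfm² − (Σfm)²/n = 893587.5 − 9735²/118 = 90450.0000
Population variance = 90450.0000 / 118 = 766.5254
Standard deviation = √766.5254 = 27.6862

27.69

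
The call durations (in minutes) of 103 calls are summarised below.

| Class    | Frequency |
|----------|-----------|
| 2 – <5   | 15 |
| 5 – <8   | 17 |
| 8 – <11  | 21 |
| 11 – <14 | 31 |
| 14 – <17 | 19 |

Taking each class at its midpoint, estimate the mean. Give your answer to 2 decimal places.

Midpoints: 3.5, 6.5, 9.5, 12.5, 15.5
Σfm = 15×3.5 + 17×6.5 + 21×9.5 + 31×12.5 + 19×15.5 = 1044.5
n = Σf = 103
Mean = 1044.5 / 103 = 10.1408

10.14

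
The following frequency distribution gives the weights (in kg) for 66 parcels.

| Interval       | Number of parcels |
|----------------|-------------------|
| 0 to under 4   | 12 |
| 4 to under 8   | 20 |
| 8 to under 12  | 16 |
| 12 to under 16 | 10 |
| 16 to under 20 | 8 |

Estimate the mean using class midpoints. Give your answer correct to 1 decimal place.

Midpoints: 2, 6, 10, 14, 18
Σfm = 12×2 + 20×6 + 16×10 + 10×14 + 8×18 = 588
n = Σf = 66
Mean = 588 / 66 = 8.9091

8.9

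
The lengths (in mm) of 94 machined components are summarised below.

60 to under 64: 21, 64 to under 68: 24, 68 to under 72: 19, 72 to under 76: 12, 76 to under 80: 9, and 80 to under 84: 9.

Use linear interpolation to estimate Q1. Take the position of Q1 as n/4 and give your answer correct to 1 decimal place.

Cumulative frequencies: 21, 45, 64, 76, 85, 94
n = 94; position = n/4 = 23.5.
This falls in the class 64 to under 68: L = 64, F = 21, f = 24, h = 4.
Lower quartile ≈ 64 + ((23.5 − 21) / 24) × 4 = 64.4167

64.4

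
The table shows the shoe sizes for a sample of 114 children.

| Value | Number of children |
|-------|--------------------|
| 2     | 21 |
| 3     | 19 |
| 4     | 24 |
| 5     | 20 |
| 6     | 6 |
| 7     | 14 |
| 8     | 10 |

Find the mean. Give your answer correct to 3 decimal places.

Values: 2, 3, 4, 5, 6, 7, 8
Σfx = 21×2 + 19×3 + 24×4 + 20×5 + 6×6 + 14×7 + 10×8 = 509
n = Σf = 114
Mean = 509 / 114 = 4.4649

4.465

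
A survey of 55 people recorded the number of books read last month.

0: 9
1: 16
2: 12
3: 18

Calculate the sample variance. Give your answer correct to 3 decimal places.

1.210

Values: 0, 1, 2, 3
n = 55, Σfx = 94, mean = 1.7091
Σfx² = 226
Σf(x − x̄)² = Σfx² − (Σfx)²/n = 226 − 94²/55 = 65.3455
Sample variance = 65.3455 / 54 = 1.2101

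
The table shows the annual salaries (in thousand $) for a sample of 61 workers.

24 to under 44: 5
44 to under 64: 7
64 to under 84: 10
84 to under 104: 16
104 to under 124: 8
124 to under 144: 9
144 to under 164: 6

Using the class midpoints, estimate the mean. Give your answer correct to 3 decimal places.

95.639

Midpoints: 34, 54, 74, 94, 114, 134, 154
Σfm = 5×34 + 7×54 + 10×74 + 16×94 + 8×114 + 9×134 + 6×154 = 5834
n = Σf = 61
Mean = 5834 / 61 = 95.6393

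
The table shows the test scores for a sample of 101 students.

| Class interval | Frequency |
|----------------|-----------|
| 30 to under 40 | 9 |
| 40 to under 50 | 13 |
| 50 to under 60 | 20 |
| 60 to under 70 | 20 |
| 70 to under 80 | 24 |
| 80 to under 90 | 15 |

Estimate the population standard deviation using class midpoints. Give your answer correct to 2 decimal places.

Midpoints: 35, 45, 55, 65, 75, 85
n = 101, Σfm = 6375, mean = 63.1188
Σfm² = 425725
Σf(m − x̄)² = Σfm² − (Σfm)²/n = 425725 − 6375²/101 = 23342.5743
Population variance = 23342.5743 / 101 = 231.1146
Standard deviation = √231.1146 = 15.2025

15.20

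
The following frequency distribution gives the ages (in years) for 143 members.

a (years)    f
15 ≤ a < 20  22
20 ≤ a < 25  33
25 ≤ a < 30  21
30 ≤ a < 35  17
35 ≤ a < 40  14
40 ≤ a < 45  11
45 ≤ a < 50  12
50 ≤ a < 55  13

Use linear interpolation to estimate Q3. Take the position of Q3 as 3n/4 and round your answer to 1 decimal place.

40.1

Cumulative frequencies: 22, 55, 76, 93, 107, 118, 130, 143
n = 143; position = 3n/4 = 107.25.
This falls in the class 40 ≤ a < 45: L = 40, F = 107, f = 11, h = 5.
Upper quartile ≈ 40 + ((107.25 − 107) / 11) × 5 = 40.1136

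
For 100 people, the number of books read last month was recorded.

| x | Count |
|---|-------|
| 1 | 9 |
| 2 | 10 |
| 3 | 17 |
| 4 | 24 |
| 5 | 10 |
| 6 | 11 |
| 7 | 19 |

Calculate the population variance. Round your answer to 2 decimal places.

3.57

Values: 1, 2, 3, 4, 5, 6, 7
n = 100, Σfx = 425, mean = 4.2500
Σfx² = 2163
Σf(x − x̄)² = Σfx² − (Σfx)²/n = 2163 − 425²/100 = 356.7500
Population variance = 356.7500 / 100 = 3.5675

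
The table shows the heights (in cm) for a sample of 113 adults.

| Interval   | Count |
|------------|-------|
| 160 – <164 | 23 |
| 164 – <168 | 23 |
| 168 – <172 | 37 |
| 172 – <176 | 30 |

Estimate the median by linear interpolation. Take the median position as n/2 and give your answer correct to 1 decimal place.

Cumulative frequencies: 23, 46, 83, 113
n = 113; position = n/2 = 56.5.
This falls in the class 168 – <172: L = 168, F = 46, f = 37, h = 4.
Median ≈ 168 + ((56.5 − 46) / 37) × 4 = 169.1351

169.1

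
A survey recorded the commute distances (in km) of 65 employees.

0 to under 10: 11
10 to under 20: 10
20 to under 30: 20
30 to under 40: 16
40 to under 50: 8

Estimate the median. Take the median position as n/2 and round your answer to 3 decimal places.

25.750

Cumulative frequencies: 11, 21, 41, 57, 65
n = 65; position = n/2 = 32.5.
This falls in the class 20 to under 30: L = 20, F = 21, f = 20, h = 10.
Median ≈ 20 + ((32.5 − 21) / 20) × 10 = 25.7500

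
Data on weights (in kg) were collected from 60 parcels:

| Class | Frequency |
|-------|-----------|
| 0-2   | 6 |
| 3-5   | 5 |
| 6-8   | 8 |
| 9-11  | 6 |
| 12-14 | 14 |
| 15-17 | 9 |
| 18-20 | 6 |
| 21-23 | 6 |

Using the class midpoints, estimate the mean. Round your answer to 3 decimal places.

Midpoints: 1, 4, 7, 10, 13, 16, 19, 22
Σfm = 6×1 + 5×4 + 8×7 + 6×10 + 14×13 + 9×16 + 6×19 + 6×22 = 714
n = Σf = 60
Mean = 714 / 60 = 11.9000

11.900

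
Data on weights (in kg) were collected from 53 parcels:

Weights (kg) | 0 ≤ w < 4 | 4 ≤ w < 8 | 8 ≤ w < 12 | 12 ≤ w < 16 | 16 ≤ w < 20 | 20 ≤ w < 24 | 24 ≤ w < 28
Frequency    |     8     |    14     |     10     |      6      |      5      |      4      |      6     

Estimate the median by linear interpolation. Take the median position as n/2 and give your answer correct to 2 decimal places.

Cumulative frequencies: 8, 22, 32, 38, 43, 47, 53
n = 53; position = n/2 = 26.5.
This falls in the class 8 ≤ w < 12: L = 8, F = 22, f = 10, h = 4.
Median ≈ 8 + ((26.5 − 22) / 10) × 4 = 9.8000

9.80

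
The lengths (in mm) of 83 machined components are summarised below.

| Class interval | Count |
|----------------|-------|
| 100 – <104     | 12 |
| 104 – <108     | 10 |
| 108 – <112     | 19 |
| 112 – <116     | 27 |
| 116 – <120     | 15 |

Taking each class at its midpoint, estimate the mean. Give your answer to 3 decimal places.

Midpoints: 102, 106, 110, 114, 118
Σfm = 12×102 + 10×106 + 19×110 + 27×114 + 15×118 = 9222
n = Σf = 83
Mean = 9222 / 83 = 111.1084

111.108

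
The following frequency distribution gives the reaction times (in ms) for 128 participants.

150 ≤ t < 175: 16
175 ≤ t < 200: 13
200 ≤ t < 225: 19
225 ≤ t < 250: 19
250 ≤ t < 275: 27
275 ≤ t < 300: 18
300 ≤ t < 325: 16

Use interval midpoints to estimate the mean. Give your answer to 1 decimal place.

241.0

Midpoints: 162.5, 187.5, 212.5, 237.5, 262.5, 287.5, 312.5
Σfm = 16×162.5 + 13×187.5 + 19×212.5 + 19×237.5 + 27×262.5 + 18×287.5 + 16×312.5 = 30850
n = Σf = 128
Mean = 30850 / 128 = 241.0156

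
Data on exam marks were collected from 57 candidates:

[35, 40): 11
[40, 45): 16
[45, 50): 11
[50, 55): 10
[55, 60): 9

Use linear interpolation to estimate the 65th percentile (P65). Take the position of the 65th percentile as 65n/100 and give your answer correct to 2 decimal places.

49.57

Cumulative frequencies: 11, 27, 38, 48, 57
n = 57; position = 65n/100 = 37.05.
This falls in the class [45, 50): L = 45, F = 27, f = 11, h = 5.
65th percentile ≈ 45 + ((37.05 − 27) / 11) × 5 = 49.5682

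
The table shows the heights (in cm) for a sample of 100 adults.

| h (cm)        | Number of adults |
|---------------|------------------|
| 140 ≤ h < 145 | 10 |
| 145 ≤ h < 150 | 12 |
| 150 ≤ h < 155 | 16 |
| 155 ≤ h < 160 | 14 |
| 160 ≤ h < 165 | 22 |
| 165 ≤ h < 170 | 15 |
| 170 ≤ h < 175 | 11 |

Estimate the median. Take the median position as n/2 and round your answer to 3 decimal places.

Cumulative frequencies: 10, 22, 38, 52, 74, 89, 100
n = 100; position = n/2 = 50.
This falls in the class 155 ≤ h < 160: L = 155, F = 38, f = 14, h = 5.
Median ≈ 155 + ((50 − 38) / 14) × 5 = 159.2857

159.286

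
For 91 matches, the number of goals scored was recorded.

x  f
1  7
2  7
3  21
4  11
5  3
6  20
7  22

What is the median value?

Cumulative frequencies: 7, 14, 35, 46, 49, 69, 91
n = 91, so the median is the value in position (n+1)/2 = 46.
Position 46 falls at value 4.

4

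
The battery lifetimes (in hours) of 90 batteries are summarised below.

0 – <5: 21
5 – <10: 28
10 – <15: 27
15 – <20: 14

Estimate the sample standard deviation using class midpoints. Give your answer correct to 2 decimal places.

Midpoints: 2.5, 7.5, 12.5, 17.5
n = 90, Σfm = 845, mean = 9.3889
Σfm² = 10212.5
Σf(m − x̄)² = Σfm² − (Σfm)²/n = 10212.5 − 845²/90 = 2278.8889
Sample variance = 2278.8889 / 89 = 25.6055
Standard deviation = √25.6055 = 5.0602

5.06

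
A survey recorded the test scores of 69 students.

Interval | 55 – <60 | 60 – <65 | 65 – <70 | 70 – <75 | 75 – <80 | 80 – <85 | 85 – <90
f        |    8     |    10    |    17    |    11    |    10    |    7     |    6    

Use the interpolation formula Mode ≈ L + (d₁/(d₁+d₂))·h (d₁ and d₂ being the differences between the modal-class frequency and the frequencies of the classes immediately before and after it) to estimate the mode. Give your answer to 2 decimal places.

67.69

Modal class: 65 – <70 (highest frequency 17).
d₁ = 17 − 10 = 7, d₂ = 17 − 11 = 6
Mode ≈ 65 + (7/(7+6)) × 5 = 65 + 2.6923 = 67.6923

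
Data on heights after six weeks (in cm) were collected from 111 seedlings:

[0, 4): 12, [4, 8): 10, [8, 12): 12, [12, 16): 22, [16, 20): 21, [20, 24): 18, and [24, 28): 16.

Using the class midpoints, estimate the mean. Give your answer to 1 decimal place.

Midpoints: 2, 6, 10, 14, 18, 22, 26
Σfm = 12×2 + 10×6 + 12×10 + 22×14 + 21×18 + 18×22 + 16×26 = 1702
n = Σf = 111
Mean = 1702 / 111 = 15.3333

15.3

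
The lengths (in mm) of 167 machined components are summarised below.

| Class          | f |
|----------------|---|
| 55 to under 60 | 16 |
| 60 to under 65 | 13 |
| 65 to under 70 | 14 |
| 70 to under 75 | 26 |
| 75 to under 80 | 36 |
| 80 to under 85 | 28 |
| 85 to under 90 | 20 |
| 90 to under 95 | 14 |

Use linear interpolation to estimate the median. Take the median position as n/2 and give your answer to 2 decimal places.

Cumulative frequencies: 16, 29, 43, 69, 105, 133, 153, 167
n = 167; position = n/2 = 83.5.
This falls in the class 75 to under 80: L = 75, F = 69, f = 36, h = 5.
Median ≈ 75 + ((83.5 − 69) / 36) × 5 = 77.0139

77.01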